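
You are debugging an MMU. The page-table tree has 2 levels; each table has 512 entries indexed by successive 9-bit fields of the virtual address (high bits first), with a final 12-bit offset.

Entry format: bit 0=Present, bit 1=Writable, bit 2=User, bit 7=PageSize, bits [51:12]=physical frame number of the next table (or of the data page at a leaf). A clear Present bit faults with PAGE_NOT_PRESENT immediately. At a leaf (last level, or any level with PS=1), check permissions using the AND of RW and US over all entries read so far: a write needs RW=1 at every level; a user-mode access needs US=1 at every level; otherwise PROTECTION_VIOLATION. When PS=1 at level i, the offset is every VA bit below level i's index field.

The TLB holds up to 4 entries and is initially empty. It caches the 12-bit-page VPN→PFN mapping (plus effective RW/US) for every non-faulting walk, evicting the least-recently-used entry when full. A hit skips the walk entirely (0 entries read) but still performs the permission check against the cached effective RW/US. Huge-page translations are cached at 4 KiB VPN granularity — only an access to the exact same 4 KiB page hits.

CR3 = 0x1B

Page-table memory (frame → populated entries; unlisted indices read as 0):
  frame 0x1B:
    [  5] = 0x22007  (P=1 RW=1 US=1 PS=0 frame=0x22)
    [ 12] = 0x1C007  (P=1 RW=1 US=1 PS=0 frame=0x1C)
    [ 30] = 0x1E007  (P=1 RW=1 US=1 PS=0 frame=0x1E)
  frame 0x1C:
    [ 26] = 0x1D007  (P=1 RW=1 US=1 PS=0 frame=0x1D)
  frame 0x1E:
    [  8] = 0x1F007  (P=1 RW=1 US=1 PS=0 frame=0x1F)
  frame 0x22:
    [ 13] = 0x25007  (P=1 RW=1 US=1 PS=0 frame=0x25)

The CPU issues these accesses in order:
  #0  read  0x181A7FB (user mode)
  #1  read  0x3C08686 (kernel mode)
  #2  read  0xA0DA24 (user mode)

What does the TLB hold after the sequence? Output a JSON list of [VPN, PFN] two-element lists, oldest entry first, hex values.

Walk each access:
#0 VA=0x181A7FB (r,user):
  L0 @0x1B[12] → 0x1C007  P=1,RW=1,US=1,PS=0
  L1 @0x1C[26] → 0x1D007  P=1,RW=1,US=1,PS=0
  ⇒ phys 0x1D7FB  [2 reads]
#1 VA=0x3C08686 (r,kernel):
  L0 @0x1B[30] → 0x1E007  P=1,RW=1,US=1,PS=0
  L1 @0x1E[8] → 0x1F007  P=1,RW=1,US=1,PS=0
  ⇒ phys 0x1F686  [2 reads]
#2 VA=0xA0DA24 (r,user):
  L0 @0x1B[5] → 0x22007  P=1,RW=1,US=1,PS=0
  L1 @0x22[13] → 0x25007  P=1,RW=1,US=1,PS=0
  ⇒ phys 0x25A24  [2 reads]

TLB: [["0x181A", "0x1D"], ["0x3C08", "0x1F"], ["0xA0D", "0x25"]]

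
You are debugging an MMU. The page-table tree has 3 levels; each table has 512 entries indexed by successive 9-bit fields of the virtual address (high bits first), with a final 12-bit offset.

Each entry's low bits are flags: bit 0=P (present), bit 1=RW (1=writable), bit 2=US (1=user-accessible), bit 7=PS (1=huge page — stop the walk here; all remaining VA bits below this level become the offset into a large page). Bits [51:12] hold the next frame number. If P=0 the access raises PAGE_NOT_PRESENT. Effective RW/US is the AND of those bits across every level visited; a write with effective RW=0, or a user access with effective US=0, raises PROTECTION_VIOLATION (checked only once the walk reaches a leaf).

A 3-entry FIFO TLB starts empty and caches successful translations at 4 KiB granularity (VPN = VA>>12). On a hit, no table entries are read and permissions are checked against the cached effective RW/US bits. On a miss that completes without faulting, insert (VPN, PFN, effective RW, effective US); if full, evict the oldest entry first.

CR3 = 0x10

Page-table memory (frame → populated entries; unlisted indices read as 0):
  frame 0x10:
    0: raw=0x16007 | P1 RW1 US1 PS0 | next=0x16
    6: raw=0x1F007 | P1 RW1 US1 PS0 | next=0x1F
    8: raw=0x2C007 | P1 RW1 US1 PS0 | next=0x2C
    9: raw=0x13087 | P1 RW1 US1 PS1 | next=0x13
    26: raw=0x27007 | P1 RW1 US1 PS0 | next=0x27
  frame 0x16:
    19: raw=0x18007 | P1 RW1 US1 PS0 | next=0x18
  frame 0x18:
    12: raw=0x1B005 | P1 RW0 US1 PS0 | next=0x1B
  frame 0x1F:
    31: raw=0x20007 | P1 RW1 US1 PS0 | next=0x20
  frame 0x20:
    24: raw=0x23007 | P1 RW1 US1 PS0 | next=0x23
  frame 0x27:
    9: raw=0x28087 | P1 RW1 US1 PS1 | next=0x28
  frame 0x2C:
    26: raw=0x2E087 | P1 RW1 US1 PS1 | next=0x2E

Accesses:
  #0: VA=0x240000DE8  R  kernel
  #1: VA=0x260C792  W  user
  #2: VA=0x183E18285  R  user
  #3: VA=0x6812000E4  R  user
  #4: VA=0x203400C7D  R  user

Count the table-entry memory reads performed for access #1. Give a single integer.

Per-access translation:
#0 VA=0x240000DE8 (r,kernel):
  L0 @0x10[9] → 0x13087  P=1,RW=1,US=1,PS=1
  ⇒ phys 0x13DE8 (huge @L0)  [1 reads]
#1 VA=0x260C792 (w,user):
  L0 @0x10[0] → 0x16007  P=1,RW=1,US=1,PS=0
  L1 @0x16[19] → 0x18007  P=1,RW=1,US=1,PS=0
  L2 @0x18[12] → 0x1B005  P=1,RW=0,US=1,PS=0
  → PROTECTION_VIOLATION  (3 entries read)
#2 VA=0x183E18285 (r,user):
  L0 @0x10[6] → 0x1F007  P=1,RW=1,US=1,PS=0
  L1 @0x1F[31] → 0x20007  P=1,RW=1,US=1,PS=0
  L2 @0x20[24] → 0x23007  P=1,RW=1,US=1,PS=0
  ⇒ phys 0x23285  [3 reads]
#3 VA=0x6812000E4 (r,user):
  L0 @0x10[26] → 0x27007  P=1,RW=1,US=1,PS=0
  L1 @0x27[9] → 0x28087  P=1,RW=1,US=1,PS=1
  ⇒ phys 0x280E4 (huge @L1)  [2 reads]
#4 VA=0x203400C7D (r,user):
  L0 @0x10[8] → 0x2C007  P=1,RW=1,US=1,PS=0
  L1 @0x2C[26] → 0x2E087  P=1,RW=1,US=1,PS=1
  ⇒ phys 0x2EC7D (huge @L1)  [2 reads]

Entries read for #1: 3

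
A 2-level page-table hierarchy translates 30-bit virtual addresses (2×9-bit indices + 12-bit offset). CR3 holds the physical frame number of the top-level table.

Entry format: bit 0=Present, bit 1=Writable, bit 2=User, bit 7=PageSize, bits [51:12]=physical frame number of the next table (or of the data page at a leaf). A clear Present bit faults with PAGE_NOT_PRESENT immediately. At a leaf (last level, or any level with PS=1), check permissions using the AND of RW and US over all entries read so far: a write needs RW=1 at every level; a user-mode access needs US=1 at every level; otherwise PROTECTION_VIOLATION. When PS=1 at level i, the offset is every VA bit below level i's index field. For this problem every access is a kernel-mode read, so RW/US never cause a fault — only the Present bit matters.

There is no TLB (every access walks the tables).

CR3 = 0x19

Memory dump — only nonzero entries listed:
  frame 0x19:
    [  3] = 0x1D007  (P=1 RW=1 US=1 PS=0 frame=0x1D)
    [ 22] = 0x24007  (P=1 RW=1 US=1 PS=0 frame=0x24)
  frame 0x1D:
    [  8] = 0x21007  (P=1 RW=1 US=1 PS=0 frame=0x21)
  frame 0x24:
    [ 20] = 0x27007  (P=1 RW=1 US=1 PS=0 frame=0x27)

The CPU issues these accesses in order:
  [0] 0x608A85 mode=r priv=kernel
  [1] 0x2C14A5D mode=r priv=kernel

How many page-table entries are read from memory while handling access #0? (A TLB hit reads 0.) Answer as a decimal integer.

Trace:
#0 VA=0x608A85 (r,kernel):
  [0] read 0x19 idx=3: raw=0x1D007 flags P=1 W=1 U=1 S=0
  [1] read 0x1D idx=8: raw=0x21007 flags P=1 W=1 U=1 S=0
  ⇒ phys 0x21A85  [2 reads]
#1 VA=0x2C14A5D (r,kernel):
  [0] read 0x19 idx=22: raw=0x24007 flags P=1 W=1 U=1 S=0
  [1] read 0x24 idx=20: raw=0x27007 flags P=1 W=1 U=1 S=0
  ⇒ phys 0x27A5D  [2 reads]

Entries read for #0: 2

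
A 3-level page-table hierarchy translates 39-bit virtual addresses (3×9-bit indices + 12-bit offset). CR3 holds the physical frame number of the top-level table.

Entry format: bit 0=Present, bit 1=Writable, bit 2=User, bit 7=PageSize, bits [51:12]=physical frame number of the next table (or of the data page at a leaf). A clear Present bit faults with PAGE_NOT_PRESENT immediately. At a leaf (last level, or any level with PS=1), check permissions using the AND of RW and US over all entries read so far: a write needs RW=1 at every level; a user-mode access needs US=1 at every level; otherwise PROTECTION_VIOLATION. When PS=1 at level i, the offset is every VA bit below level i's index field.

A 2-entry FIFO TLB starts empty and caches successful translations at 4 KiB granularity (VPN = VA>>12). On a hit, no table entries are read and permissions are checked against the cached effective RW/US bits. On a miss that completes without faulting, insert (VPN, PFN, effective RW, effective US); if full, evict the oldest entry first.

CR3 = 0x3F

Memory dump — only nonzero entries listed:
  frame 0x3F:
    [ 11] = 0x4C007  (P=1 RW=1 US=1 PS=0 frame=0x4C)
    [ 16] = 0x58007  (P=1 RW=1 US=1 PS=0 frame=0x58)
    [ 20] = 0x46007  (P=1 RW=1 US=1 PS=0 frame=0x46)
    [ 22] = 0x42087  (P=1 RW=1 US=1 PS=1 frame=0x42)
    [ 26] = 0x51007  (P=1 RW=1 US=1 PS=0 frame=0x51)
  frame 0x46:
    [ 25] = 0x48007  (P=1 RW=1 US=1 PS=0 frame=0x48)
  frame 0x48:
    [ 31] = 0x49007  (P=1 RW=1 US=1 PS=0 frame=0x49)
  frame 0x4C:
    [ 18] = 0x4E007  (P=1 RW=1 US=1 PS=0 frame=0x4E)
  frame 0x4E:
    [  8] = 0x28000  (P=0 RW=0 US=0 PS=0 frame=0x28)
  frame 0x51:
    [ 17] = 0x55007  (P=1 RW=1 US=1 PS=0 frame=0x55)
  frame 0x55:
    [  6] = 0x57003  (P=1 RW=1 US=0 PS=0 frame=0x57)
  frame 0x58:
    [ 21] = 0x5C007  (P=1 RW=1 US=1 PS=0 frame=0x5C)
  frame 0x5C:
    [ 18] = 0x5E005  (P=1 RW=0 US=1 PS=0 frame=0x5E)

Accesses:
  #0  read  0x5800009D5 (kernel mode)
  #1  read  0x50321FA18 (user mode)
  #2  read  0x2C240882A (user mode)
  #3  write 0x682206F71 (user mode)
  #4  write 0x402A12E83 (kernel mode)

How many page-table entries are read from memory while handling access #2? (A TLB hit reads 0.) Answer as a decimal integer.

Walk each access:
#0 VA=0x5800009D5 (r,kernel):
  L0 @0x3F[22] → 0x42087  P=1,RW=1,US=1,PS=1
  → PA=0x429D5 (huge @L0)  (1 entries read)
#1 VA=0x50321FA18 (r,user):
  L0 @0x3F[20] → 0x46007  P=1,RW=1,US=1,PS=0
  L1 @0x46[25] → 0x48007  P=1,RW=1,US=1,PS=0
  L2 @0x48[31] → 0x49007  P=1,RW=1,US=1,PS=0
  → PA=0x49A18  (3 entries read)
#2 VA=0x2C240882A (r,user):
  L0 @0x3F[11] → 0x4C007  P=1,RW=1,US=1,PS=0
  L1 @0x4C[18] → 0x4E007  P=1,RW=1,US=1,PS=0
  L2 @0x4E[8] → 0x28000  P=0,RW=0,US=0,PS=0
  ✗ PAGE_NOT_PRESENT  [3 reads]
#3 VA=0x682206F71 (w,user):
  L0 @0x3F[26] → 0x51007  P=1,RW=1,US=1,PS=0
  L1 @0x51[17] → 0x55007  P=1,RW=1,US=1,PS=0
  L2 @0x55[6] → 0x57003  P=1,RW=1,US=0,PS=0
  ✗ PROTECTION_VIOLATION  [3 reads]
#4 VA=0x402A12E83 (w,kernel):
  L0 @0x3F[16] → 0x58007  P=1,RW=1,US=1,PS=0
  L1 @0x58[21] → 0x5C007  P=1,RW=1,US=1,PS=0
  L2 @0x5C[18] → 0x5E005  P=1,RW=0,US=1,PS=0
  ✗ PROTECTION_VIOLATION  [3 reads]

Entries read for #2: 3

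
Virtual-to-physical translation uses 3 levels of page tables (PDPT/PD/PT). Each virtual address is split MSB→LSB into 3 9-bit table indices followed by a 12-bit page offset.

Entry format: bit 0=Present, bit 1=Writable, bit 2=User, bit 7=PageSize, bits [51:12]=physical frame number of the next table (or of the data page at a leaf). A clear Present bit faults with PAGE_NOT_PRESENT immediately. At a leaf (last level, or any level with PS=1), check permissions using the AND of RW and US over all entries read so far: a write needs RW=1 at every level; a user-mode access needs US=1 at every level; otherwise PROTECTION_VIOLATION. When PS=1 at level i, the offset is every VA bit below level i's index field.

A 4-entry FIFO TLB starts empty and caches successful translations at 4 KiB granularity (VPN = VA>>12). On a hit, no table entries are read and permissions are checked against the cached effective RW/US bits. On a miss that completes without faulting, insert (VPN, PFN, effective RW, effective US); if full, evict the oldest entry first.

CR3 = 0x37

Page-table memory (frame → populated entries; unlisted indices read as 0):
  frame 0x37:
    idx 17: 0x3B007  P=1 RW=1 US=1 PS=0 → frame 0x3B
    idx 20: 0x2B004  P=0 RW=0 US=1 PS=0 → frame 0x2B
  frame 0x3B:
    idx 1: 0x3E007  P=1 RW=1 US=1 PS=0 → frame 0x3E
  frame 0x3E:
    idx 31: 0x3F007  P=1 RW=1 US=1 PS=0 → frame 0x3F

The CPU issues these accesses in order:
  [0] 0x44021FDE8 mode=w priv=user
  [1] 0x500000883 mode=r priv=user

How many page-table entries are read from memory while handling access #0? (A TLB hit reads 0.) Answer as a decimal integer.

Walk each access:
#0 VA=0x44021FDE8 (w,user):
  L0: frame=0x37 idx=17 entry=0x3B007 [P=1 RW=1 US=1 PS=0]
  L1: frame=0x3B idx=1 entry=0x3E007 [P=1 RW=1 US=1 PS=0]
  L2: frame=0x3E idx=31 entry=0x3F007 [P=1 RW=1 US=1 PS=0]
  → PA=0x3FDE8  (3 entries read)
#1 VA=0x500000883 (r,user):
  L0: frame=0x37 idx=20 entry=0x2B004 [P=0 RW=0 US=1 PS=0]
  ⇒ fault: PAGE_NOT_PRESENT  — 1 lookups

Entries read for #0: 3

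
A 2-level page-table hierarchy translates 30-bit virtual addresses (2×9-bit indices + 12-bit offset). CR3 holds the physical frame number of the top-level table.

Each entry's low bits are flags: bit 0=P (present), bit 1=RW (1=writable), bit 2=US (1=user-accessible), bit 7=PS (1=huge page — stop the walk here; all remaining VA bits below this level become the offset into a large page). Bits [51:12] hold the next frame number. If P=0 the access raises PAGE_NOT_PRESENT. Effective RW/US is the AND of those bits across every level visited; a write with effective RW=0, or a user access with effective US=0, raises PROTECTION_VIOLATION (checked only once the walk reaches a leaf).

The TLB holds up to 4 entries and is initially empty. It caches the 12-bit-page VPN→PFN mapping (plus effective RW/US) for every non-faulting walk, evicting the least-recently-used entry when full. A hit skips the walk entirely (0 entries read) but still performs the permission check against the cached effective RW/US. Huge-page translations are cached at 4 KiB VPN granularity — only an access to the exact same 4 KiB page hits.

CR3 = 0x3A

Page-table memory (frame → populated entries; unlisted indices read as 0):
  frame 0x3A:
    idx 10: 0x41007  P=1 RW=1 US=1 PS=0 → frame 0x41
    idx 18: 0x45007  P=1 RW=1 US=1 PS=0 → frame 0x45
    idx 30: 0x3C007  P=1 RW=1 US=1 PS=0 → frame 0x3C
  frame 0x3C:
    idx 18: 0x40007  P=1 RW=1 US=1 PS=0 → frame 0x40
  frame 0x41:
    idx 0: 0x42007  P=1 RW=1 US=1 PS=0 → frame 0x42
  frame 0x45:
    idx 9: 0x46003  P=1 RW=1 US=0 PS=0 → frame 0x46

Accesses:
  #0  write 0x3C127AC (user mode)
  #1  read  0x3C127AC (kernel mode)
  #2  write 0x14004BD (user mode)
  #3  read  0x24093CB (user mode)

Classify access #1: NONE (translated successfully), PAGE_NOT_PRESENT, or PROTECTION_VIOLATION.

Walk each access:
#0 VA=0x3C127AC (w,user):
  L0 @0x3A[30] → 0x3C007  P=1,RW=1,US=1,PS=0
  L1 @0x3C[18] → 0x40007  P=1,RW=1,US=1,PS=0
  ✓ 0x407AC  — 2 lookups
#1 VA=0x3C127AC (r,kernel):
  TLB hit vpn=0x3C12 → PA=0x407AC
#2 VA=0x14004BD (w,user):
  L0 @0x3A[10] → 0x41007  P=1,RW=1,US=1,PS=0
  L1 @0x41[0] → 0x42007  P=1,RW=1,US=1,PS=0
  ✓ 0x424BD  — 2 lookups
#3 VA=0x24093CB (r,user):
  L0 @0x3A[18] → 0x45007  P=1,RW=1,US=1,PS=0
  L1 @0x45[9] → 0x46003  P=1,RW=1,US=0,PS=0
  ⇒ fault: PROTECTION_VIOLATION  — 2 lookups

Access #1 fault: NONE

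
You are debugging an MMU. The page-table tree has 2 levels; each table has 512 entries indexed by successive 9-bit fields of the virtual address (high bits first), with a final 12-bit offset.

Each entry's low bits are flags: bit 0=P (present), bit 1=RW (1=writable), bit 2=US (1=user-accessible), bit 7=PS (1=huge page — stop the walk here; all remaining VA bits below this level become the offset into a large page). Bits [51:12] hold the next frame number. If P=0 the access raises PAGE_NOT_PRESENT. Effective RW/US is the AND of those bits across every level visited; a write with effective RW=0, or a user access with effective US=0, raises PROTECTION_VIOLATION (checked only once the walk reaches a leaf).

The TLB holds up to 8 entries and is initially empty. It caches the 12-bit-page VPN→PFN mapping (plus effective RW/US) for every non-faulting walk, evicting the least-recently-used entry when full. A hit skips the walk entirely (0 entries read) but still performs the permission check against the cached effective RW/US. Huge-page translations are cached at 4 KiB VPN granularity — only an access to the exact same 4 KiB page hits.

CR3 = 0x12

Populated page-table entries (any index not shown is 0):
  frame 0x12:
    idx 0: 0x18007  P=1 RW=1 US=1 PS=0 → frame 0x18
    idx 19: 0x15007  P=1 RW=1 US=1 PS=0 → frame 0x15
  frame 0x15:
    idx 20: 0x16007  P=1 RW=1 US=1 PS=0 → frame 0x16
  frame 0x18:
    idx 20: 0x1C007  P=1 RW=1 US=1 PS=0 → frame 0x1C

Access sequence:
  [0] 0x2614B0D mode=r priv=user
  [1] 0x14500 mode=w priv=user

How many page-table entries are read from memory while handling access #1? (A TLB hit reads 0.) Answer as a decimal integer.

Trace:
#0 VA=0x2614B0D (r,user):
  L0 @0x12[19] → 0x15007  P=1,RW=1,US=1,PS=0
  L1 @0x15[20] → 0x16007  P=1,RW=1,US=1,PS=0
  ✓ 0x16B0D  — 2 lookups
#1 VA=0x14500 (w,user):
  L0 @0x12[0] → 0x18007  P=1,RW=1,US=1,PS=0
  L1 @0x18[20] → 0x1C007  P=1,RW=1,US=1,PS=0
  ✓ 0x1C500  — 2 lookups

Entries read for #1: 2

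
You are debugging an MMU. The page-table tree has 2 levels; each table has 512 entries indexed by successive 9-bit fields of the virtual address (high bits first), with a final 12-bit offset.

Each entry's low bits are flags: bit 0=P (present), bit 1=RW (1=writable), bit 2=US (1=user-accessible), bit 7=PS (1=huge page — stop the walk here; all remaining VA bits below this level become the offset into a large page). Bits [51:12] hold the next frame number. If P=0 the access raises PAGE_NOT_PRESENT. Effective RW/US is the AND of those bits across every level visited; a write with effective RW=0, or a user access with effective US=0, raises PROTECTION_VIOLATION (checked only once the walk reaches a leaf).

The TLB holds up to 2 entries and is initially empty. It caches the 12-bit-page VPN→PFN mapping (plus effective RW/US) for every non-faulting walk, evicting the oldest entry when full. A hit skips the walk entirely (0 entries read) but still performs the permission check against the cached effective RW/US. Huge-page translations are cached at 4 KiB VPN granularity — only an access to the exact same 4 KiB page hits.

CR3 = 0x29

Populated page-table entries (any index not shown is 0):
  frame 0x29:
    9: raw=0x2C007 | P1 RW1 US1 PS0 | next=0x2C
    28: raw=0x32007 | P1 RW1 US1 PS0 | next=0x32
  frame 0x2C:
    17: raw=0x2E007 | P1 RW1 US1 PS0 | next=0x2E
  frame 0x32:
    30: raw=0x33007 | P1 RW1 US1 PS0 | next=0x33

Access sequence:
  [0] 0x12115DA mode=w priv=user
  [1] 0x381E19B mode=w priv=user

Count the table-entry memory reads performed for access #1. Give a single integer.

Walk each access:
#0 VA=0x12115DA (w,user):
  L0: frame=0x29 idx=9 entry=0x2C007 [P=1 RW=1 US=1 PS=0]
  L1: frame=0x2C idx=17 entry=0x2E007 [P=1 RW=1 US=1 PS=0]
  → PA=0x2E5DA  (2 entries read)
#1 VA=0x381E19B (w,user):
  L0: frame=0x29 idx=28 entry=0x32007 [P=1 RW=1 US=1 PS=0]
  L1: frame=0x32 idx=30 entry=0x33007 [P=1 RW=1 US=1 PS=0]
  → PA=0x3319B  (2 entries read)

Entries read for #1: 2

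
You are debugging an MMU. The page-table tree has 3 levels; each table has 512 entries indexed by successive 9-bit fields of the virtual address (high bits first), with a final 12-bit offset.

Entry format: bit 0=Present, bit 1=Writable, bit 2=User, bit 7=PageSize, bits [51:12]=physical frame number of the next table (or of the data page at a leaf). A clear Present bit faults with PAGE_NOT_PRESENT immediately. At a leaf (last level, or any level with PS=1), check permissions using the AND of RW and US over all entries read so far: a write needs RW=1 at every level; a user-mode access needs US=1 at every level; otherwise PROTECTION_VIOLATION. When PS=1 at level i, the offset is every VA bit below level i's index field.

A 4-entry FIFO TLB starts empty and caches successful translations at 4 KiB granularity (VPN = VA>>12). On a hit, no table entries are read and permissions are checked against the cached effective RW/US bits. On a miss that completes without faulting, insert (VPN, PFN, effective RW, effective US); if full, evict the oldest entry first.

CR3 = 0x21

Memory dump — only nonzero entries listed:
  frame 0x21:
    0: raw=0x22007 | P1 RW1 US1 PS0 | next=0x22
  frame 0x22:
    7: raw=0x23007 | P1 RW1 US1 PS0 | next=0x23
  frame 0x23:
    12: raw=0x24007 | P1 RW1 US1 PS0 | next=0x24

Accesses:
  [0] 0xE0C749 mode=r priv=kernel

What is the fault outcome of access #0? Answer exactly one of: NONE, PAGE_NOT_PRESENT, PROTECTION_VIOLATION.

Per-access translation:
#0 VA=0xE0C749 (r,kernel):
  L0 @0x21[0] → 0x22007  P=1,RW=1,US=1,PS=0
  L1 @0x22[7] → 0x23007  P=1,RW=1,US=1,PS=0
  L2 @0x23[12] → 0x24007  P=1,RW=1,US=1,PS=0
  ✓ 0x24749  — 3 lookups

Access #0 fault: NONE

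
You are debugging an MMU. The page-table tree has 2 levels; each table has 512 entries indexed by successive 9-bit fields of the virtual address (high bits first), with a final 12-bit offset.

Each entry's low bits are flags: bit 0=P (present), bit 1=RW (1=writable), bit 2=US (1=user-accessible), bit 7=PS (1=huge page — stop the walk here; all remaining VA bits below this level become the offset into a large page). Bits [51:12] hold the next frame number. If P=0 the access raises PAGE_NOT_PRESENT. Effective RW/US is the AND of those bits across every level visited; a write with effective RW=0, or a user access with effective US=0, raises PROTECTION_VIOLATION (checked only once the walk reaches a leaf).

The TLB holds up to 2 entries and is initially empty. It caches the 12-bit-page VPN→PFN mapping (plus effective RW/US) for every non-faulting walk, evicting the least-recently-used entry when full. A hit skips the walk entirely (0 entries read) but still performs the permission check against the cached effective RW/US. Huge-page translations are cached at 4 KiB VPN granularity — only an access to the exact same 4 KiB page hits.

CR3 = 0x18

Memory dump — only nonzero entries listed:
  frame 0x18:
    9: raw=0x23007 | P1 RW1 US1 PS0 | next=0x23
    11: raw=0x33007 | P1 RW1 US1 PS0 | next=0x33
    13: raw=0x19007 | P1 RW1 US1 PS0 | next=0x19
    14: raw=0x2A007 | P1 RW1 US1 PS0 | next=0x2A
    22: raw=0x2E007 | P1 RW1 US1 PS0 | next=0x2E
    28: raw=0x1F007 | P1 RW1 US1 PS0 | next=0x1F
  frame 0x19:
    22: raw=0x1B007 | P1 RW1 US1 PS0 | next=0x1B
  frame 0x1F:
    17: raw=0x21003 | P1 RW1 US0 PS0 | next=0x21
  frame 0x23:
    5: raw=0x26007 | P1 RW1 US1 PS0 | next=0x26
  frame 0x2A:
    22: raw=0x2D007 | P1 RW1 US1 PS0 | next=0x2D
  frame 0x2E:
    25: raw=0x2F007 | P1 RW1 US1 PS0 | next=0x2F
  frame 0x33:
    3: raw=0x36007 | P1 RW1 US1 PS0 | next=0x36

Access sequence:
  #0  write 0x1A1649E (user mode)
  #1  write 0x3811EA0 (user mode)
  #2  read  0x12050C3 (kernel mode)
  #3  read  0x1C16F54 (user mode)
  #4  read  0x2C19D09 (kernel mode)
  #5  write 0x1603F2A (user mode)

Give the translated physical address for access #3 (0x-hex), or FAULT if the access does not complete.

Trace:
#0 VA=0x1A1649E (w,user):
  lvl0: tbl 0x18, slot 13 ⇒ 0x19007 (P1/RW1/US1/PS0)
  lvl1: tbl 0x19, slot 22 ⇒ 0x1B007 (P1/RW1/US1/PS0)
  ✓ 0x1B49E  — 2 lookups
#1 VA=0x3811EA0 (w,user):
  lvl0: tbl 0x18, slot 28 ⇒ 0x1F007 (P1/RW1/US1/PS0)
  lvl1: tbl 0x1F, slot 17 ⇒ 0x21003 (P1/RW1/US0/PS0)
  ⇒ fault: PROTECTION_VIOLATION  — 2 lookups
#2 VA=0x12050C3 (r,kernel):
  lvl0: tbl 0x18, slot 9 ⇒ 0x23007 (P1/RW1/US1/PS0)
  lvl1: tbl 0x23, slot 5 ⇒ 0x26007 (P1/RW1/US1/PS0)
  ✓ 0x260C3  — 2 lookups
#3 VA=0x1C16F54 (r,user):
  lvl0: tbl 0x18, slot 14 ⇒ 0x2A007 (P1/RW1/US1/PS0)
  lvl1: tbl 0x2A, slot 22 ⇒ 0x2D007 (P1/RW1/US1/PS0)
  ✓ 0x2DF54  — 2 lookups
#4 VA=0x2C19D09 (r,kernel):
  lvl0: tbl 0x18, slot 22 ⇒ 0x2E007 (P1/RW1/US1/PS0)
  lvl1: tbl 0x2E, slot 25 ⇒ 0x2F007 (P1/RW1/US1/PS0)
  ✓ 0x2FD09  — 2 lookups
#5 VA=0x1603F2A (w,user):
  lvl0: tbl 0x18, slot 11 ⇒ 0x33007 (P1/RW1/US1/PS0)
  lvl1: tbl 0x33, slot 3 ⇒ 0x36007 (P1/RW1/US1/PS0)
  ✓ 0x36F2A  — 2 lookups

Access #3 PA: 0x2DF54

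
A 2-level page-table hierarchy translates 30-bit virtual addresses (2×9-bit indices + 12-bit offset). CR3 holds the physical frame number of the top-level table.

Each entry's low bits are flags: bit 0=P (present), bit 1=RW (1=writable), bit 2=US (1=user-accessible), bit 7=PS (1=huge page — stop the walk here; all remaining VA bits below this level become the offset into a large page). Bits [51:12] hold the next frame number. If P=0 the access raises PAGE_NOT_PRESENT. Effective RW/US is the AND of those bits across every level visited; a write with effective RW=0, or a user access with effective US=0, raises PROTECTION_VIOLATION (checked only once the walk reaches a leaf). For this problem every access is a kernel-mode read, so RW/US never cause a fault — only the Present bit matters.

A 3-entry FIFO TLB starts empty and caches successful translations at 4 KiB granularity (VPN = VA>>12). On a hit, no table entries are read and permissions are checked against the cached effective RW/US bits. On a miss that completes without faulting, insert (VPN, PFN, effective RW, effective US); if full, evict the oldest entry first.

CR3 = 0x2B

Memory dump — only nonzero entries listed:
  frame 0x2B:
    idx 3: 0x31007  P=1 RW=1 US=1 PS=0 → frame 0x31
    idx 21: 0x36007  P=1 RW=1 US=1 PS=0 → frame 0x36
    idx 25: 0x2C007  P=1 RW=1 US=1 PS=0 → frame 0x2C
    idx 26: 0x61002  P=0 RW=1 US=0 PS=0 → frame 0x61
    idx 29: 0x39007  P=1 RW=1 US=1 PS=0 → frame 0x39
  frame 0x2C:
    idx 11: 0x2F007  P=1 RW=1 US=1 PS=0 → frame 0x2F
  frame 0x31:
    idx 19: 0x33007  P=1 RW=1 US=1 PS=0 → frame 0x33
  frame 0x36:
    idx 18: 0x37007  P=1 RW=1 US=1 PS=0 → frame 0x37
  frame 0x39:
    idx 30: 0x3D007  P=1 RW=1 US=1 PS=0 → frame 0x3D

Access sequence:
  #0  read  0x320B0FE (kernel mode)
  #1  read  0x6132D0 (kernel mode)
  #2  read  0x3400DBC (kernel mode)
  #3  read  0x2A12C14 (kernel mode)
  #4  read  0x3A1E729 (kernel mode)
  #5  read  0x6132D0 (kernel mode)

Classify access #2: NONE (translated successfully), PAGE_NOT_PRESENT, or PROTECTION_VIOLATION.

Trace:
#0 VA=0x320B0FE (r,kernel):
  [0] read 0x2B idx=25: raw=0x2C007 flags P=1 W=1 U=1 S=0
  [1] read 0x2C idx=11: raw=0x2F007 flags P=1 W=1 U=1 S=0
  → PA=0x2F0FE  (2 entries read)
#1 VA=0x6132D0 (r,kernel):
  [0] read 0x2B idx=3: raw=0x31007 flags P=1 W=1 U=1 S=0
  [1] read 0x31 idx=19: raw=0x33007 flags P=1 W=1 U=1 S=0
  → PA=0x332D0  (2 entries read)
#2 VA=0x3400DBC (r,kernel):
  [0] read 0x2B idx=26: raw=0x61002 flags P=0 W=1 U=0 S=0
  ✗ PAGE_NOT_PRESENT  [1 reads]
#3 VA=0x2A12C14 (r,kernel):
  [0] read 0x2B idx=21: raw=0x36007 flags P=1 W=1 U=1 S=0
  [1] read 0x36 idx=18: raw=0x37007 flags P=1 W=1 U=1 S=0
  → PA=0x37C14  (2 entries read)
#4 VA=0x3A1E729 (r,kernel):
  [0] read 0x2B idx=29: raw=0x39007 flags P=1 W=1 U=1 S=0
  [1] read 0x39 idx=30: raw=0x3D007 flags P=1 W=1 U=1 S=0
  → PA=0x3D729  (2 entries read)
#5 VA=0x6132D0 (r,kernel):
  TLB hit vpn=0x613 → PA=0x332D0

Access #2 fault: PAGE_NOT_PRESENT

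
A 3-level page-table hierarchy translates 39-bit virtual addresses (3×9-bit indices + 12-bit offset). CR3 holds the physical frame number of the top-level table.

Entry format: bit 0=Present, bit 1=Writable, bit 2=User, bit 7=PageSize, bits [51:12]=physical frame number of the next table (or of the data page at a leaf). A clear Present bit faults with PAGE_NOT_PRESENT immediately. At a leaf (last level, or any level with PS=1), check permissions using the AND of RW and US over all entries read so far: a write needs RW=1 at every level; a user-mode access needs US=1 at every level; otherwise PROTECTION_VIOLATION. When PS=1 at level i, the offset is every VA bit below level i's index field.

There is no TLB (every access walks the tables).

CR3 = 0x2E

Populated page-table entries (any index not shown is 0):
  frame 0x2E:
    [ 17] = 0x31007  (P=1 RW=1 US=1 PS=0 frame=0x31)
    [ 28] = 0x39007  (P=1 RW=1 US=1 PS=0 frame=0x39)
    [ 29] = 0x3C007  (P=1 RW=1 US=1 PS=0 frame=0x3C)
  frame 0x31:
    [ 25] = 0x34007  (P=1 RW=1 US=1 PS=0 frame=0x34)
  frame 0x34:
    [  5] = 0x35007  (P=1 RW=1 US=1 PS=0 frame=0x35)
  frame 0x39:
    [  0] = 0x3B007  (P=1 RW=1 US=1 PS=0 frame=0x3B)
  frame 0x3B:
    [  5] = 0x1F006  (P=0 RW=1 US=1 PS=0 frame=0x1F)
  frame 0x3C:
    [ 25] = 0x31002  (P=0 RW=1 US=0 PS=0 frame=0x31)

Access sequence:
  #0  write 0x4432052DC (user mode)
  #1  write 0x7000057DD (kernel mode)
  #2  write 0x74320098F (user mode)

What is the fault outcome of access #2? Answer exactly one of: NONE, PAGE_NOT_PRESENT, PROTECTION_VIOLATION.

Walk each access:
#0 VA=0x4432052DC (w,user):
  [0] read 0x2E idx=17: raw=0x31007 flags P=1 W=1 U=1 S=0
  [1] read 0x31 idx=25: raw=0x34007 flags P=1 W=1 U=1 S=0
  [2] read 0x34 idx=5: raw=0x35007 flags P=1 W=1 U=1 S=0
  → PA=0x352DC  (3 entries read)
#1 VA=0x7000057DD (w,kernel):
  [0] read 0x2E idx=28: raw=0x39007 flags P=1 W=1 U=1 S=0
  [1] read 0x39 idx=0: raw=0x3B007 flags P=1 W=1 U=1 S=0
  [2] read 0x3B idx=5: raw=0x1F006 flags P=0 W=1 U=1 S=0
  → PAGE_NOT_PRESENT  (3 entries read)
#2 VA=0x74320098F (w,user):
  [0] read 0x2E idx=29: raw=0x3C007 flags P=1 W=1 U=1 S=0
  [1] read 0x3C idx=25: raw=0x31002 flags P=0 W=1 U=0 S=0
  → PAGE_NOT_PRESENT  (2 entries read)

Access #2 fault: PAGE_NOT_PRESENT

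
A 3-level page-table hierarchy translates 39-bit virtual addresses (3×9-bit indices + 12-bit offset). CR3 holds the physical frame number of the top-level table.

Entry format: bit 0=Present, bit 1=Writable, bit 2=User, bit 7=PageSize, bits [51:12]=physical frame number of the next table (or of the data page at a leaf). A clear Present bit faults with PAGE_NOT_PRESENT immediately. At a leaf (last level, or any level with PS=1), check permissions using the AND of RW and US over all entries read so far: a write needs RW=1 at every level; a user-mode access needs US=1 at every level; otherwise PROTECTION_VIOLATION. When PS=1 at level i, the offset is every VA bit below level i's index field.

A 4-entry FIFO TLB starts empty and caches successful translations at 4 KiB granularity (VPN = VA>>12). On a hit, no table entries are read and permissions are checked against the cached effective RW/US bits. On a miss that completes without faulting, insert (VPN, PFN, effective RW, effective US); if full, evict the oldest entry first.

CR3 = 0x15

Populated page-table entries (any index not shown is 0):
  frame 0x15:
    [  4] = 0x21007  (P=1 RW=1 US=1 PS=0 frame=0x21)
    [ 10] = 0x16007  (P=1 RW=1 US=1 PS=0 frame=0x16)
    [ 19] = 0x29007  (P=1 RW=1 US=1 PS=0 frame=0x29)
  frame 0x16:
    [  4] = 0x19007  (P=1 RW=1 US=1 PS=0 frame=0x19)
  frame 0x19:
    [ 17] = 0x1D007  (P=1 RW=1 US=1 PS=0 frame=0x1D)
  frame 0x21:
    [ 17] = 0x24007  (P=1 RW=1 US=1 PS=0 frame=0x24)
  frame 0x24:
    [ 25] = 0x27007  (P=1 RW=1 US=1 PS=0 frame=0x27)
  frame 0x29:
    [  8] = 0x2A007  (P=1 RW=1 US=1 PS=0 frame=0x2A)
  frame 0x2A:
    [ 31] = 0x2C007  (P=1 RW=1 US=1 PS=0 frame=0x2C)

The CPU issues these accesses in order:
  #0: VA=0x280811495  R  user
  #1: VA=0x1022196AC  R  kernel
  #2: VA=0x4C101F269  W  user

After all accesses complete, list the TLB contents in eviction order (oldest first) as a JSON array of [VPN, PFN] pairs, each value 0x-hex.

Walk each access:
#0 VA=0x280811495 (r,user):
  [0] read 0x15 idx=10: raw=0x16007 flags P=1 W=1 U=1 S=0
  [1] read 0x16 idx=4: raw=0x19007 flags P=1 W=1 U=1 S=0
  [2] read 0x19 idx=17: raw=0x1D007 flags P=1 W=1 U=1 S=0
  ⇒ phys 0x1D495  [3 reads]
#1 VA=0x1022196AC (r,kernel):
  [0] read 0x15 idx=4: raw=0x21007 flags P=1 W=1 U=1 S=0
  [1] read 0x21 idx=17: raw=0x24007 flags P=1 W=1 U=1 S=0
  [2] read 0x24 idx=25: raw=0x27007 flags P=1 W=1 U=1 S=0
  ⇒ phys 0x276AC  [3 reads]
#2 VA=0x4C101F269 (w,user):
  [0] read 0x15 idx=19: raw=0x29007 flags P=1 W=1 U=1 S=0
  [1] read 0x29 idx=8: raw=0x2A007 flags P=1 W=1 U=1 S=0
  [2] read 0x2A idx=31: raw=0x2C007 flags P=1 W=1 U=1 S=0
  ⇒ phys 0x2C269  [3 reads]

TLB: [["0x280811", "0x1D"], ["0x102219", "0x27"], ["0x4C101F", "0x2C"]]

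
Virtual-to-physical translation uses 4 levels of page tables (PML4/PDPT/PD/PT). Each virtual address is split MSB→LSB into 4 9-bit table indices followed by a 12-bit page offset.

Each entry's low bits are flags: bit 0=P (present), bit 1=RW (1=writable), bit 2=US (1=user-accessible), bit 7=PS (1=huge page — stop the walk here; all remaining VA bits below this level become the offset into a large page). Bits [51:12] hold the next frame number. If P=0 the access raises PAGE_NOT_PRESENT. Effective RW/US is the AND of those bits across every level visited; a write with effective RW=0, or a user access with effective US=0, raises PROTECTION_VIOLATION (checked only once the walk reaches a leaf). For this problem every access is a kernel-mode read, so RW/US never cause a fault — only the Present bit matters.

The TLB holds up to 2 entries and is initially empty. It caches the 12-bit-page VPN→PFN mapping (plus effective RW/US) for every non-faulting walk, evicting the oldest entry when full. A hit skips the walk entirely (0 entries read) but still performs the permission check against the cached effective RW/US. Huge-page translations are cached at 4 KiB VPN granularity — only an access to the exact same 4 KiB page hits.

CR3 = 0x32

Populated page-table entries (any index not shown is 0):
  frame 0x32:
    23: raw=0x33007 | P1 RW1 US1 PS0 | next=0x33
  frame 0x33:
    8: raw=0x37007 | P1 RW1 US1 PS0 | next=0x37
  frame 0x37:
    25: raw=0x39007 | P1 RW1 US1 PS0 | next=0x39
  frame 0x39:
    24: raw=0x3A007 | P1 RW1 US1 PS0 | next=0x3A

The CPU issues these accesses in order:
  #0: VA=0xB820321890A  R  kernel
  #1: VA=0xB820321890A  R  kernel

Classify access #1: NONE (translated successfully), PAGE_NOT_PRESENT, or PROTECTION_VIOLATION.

Walk each access:
#0 VA=0xB820321890A (r,kernel):
  L0: frame=0x32 idx=23 entry=0x33007 [P=1 RW=1 US=1 PS=0]
  L1: frame=0x33 idx=8 entry=0x37007 [P=1 RW=1 US=1 PS=0]
  L2: frame=0x37 idx=25 entry=0x39007 [P=1 RW=1 US=1 PS=0]
  L3: frame=0x39 idx=24 entry=0x3A007 [P=1 RW=1 US=1 PS=0]
  ✓ 0x3A90A  — 4 lookups
#1 VA=0xB820321890A (r,kernel):
  TLB hit vpn=0xB8203218 → PA=0x3A90A

Access #1 fault: NONE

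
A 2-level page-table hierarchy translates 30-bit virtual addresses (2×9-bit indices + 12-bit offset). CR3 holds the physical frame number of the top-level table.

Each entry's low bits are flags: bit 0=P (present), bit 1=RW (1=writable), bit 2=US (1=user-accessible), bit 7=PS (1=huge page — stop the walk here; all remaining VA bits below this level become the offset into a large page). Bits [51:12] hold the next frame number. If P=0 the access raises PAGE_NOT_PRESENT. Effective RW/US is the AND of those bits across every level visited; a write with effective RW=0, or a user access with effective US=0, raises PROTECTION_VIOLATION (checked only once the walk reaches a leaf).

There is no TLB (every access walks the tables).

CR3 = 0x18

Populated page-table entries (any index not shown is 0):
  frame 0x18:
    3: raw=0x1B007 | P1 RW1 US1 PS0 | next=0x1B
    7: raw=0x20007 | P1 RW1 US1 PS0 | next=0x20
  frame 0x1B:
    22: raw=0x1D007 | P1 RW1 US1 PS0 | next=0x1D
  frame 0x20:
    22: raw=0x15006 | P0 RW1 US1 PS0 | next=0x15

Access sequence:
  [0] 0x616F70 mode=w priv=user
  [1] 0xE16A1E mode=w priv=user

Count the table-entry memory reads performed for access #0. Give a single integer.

Walk each access:
#0 VA=0x616F70 (w,user):
  [0] read 0x18 idx=3: raw=0x1B007 flags P=1 W=1 U=1 S=0
  [1] read 0x1B idx=22: raw=0x1D007 flags P=1 W=1 U=1 S=0
  ✓ 0x1DF70  — 2 lookups
#1 VA=0xE16A1E (w,user):
  [0] read 0x18 idx=7: raw=0x20007 flags P=1 W=1 U=1 S=0
  [1] read 0x20 idx=22: raw=0x15006 flags P=0 W=1 U=1 S=0
  ⇒ fault: PAGE_NOT_PRESENT  — 2 lookups

Entries read for #0: 2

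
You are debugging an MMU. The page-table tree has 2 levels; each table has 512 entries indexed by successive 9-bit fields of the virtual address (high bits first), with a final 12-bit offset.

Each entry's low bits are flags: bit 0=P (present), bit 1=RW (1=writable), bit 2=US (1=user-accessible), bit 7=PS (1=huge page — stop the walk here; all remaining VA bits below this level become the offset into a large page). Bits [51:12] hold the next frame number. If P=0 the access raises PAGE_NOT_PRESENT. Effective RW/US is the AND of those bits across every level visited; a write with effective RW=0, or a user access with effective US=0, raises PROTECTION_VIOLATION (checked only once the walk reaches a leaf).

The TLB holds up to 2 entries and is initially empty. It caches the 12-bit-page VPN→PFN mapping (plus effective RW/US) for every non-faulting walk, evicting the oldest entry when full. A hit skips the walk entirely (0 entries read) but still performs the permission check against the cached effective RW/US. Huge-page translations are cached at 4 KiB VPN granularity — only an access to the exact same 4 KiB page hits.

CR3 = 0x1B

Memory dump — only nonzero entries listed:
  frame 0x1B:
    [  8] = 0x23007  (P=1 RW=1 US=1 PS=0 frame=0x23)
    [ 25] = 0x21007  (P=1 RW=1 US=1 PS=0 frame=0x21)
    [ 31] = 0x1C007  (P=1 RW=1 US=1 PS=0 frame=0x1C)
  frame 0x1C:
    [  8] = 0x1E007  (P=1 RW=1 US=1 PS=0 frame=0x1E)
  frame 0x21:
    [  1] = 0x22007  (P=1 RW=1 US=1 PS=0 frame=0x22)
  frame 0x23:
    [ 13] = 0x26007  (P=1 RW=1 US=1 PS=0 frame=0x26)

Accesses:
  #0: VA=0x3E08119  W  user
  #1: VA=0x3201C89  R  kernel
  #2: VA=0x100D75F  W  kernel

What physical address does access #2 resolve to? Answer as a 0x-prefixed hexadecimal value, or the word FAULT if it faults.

Per-access translation:
#0 VA=0x3E08119 (w,user):
  lvl0: tbl 0x1B, slot 31 ⇒ 0x1C007 (P1/RW1/US1/PS0)
  lvl1: tbl 0x1C, slot 8 ⇒ 0x1E007 (P1/RW1/US1/PS0)
  ⇒ phys 0x1E119  [2 reads]
#1 VA=0x3201C89 (r,kernel):
  lvl0: tbl 0x1B, slot 25 ⇒ 0x21007 (P1/RW1/US1/PS0)
  lvl1: tbl 0x21, slot 1 ⇒ 0x22007 (P1/RW1/US1/PS0)
  ⇒ phys 0x22C89  [2 reads]
#2 VA=0x100D75F (w,kernel):
  lvl0: tbl 0x1B, slot 8 ⇒ 0x23007 (P1/RW1/US1/PS0)
  lvl1: tbl 0x23, slot 13 ⇒ 0x26007 (P1/RW1/US1/PS0)
  ⇒ phys 0x2675F  [2 reads]

Access #2 PA: 0x2675F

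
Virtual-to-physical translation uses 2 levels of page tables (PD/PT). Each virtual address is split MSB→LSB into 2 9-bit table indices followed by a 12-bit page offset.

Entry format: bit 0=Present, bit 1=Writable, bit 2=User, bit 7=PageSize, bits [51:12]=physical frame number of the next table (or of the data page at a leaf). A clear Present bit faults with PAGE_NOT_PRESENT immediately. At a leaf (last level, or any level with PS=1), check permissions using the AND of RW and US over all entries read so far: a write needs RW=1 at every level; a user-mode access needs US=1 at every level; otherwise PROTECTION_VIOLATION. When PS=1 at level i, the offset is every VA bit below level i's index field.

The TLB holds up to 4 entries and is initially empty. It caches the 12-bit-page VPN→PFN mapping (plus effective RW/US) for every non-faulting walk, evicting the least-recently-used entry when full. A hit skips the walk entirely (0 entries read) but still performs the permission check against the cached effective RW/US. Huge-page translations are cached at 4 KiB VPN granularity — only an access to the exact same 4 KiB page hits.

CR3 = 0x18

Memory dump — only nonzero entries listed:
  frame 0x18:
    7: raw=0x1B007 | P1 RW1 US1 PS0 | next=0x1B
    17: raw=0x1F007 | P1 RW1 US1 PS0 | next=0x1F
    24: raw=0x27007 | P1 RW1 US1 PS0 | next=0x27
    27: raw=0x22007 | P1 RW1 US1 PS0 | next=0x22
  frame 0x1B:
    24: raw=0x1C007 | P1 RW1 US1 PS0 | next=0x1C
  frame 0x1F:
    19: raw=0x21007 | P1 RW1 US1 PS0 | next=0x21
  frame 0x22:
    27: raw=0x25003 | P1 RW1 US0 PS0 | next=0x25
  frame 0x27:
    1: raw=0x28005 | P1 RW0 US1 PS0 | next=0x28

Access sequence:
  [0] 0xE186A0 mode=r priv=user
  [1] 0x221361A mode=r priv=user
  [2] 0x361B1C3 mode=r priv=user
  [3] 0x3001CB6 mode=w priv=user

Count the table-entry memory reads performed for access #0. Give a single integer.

Per-access translation:
#0 VA=0xE186A0 (r,user):
  lvl0: tbl 0x18, slot 7 ⇒ 0x1B007 (P1/RW1/US1/PS0)
  lvl1: tbl 0x1B, slot 24 ⇒ 0x1C007 (P1/RW1/US1/PS0)
  ✓ 0x1C6A0  — 2 lookups
#1 VA=0x221361A (r,user):
  lvl0: tbl 0x18, slot 17 ⇒ 0x1F007 (P1/RW1/US1/PS0)
  lvl1: tbl 0x1F, slot 19 ⇒ 0x21007 (P1/RW1/US1/PS0)
  ✓ 0x2161A  — 2 lookups
#2 VA=0x361B1C3 (r,user):
  lvl0: tbl 0x18, slot 27 ⇒ 0x22007 (P1/RW1/US1/PS0)
  lvl1: tbl 0x22, slot 27 ⇒ 0x25003 (P1/RW1/US0/PS0)
  → PROTECTION_VIOLATION  (2 entries read)
#3 VA=0x3001CB6 (w,user):
  lvl0: tbl 0x18, slot 24 ⇒ 0x27007 (P1/RW1/US1/PS0)
  lvl1: tbl 0x27, slot 1 ⇒ 0x28005 (P1/RW0/US1/PS0)
  → PROTECTION_VIOLATION  (2 entries read)

Entries read for #0: 2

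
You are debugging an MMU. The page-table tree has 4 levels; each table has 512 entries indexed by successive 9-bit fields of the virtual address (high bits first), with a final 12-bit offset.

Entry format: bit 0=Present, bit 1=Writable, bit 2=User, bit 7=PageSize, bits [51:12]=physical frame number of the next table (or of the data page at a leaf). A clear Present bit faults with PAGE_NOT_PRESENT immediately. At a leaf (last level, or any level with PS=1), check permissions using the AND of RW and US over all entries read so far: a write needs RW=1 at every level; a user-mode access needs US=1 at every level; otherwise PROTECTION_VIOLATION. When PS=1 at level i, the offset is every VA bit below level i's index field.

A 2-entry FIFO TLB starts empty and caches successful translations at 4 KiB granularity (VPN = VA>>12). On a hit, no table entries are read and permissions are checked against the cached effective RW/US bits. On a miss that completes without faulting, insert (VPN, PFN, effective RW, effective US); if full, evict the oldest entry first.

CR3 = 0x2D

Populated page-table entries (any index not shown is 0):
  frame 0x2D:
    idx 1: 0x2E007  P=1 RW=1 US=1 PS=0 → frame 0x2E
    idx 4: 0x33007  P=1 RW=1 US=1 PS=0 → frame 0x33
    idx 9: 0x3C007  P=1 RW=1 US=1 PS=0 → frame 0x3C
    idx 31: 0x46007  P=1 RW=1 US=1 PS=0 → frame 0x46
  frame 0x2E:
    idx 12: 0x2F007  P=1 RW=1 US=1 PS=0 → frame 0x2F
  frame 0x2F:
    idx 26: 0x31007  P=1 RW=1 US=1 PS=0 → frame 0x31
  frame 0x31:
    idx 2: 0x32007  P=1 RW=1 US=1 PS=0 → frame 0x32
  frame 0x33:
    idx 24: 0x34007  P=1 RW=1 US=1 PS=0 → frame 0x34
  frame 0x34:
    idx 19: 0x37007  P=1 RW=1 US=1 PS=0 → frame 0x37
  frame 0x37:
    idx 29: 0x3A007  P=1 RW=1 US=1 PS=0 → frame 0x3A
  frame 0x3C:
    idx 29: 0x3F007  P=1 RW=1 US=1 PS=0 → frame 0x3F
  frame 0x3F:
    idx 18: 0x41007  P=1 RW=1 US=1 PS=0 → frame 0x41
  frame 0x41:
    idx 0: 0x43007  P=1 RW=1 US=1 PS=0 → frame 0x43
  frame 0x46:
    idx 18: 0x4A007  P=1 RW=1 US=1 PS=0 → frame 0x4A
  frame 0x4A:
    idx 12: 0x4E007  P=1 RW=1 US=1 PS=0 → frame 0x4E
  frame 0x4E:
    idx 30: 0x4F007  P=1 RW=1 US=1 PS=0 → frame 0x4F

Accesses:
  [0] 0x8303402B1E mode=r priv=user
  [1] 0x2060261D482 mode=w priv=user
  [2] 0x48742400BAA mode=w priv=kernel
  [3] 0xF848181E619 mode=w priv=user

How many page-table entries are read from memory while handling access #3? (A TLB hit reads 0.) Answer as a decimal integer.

Trace:
#0 VA=0x8303402B1E (r,user):
  lvl0: tbl 0x2D, slot 1 ⇒ 0x2E007 (P1/RW1/US1/PS0)
  lvl1: tbl 0x2E, slot 12 ⇒ 0x2F007 (P1/RW1/US1/PS0)
  lvl2: tbl 0x2F, slot 26 ⇒ 0x31007 (P1/RW1/US1/PS0)
  lvl3: tbl 0x31, slot 2 ⇒ 0x32007 (P1/RW1/US1/PS0)
  ✓ 0x32B1E  — 4 lookups
#1 VA=0x2060261D482 (w,user):
  lvl0: tbl 0x2D, slot 4 ⇒ 0x33007 (P1/RW1/US1/PS0)
  lvl1: tbl 0x33, slot 24 ⇒ 0x34007 (P1/RW1/US1/PS0)
  lvl2: tbl 0x34, slot 19 ⇒ 0x37007 (P1/RW1/US1/PS0)
  lvl3: tbl 0x37, slot 29 ⇒ 0x3A007 (P1/RW1/US1/PS0)
  ✓ 0x3A482  — 4 lookups
#2 VA=0x48742400BAA (w,kernel):
  lvl0: tbl 0x2D, slot 9 ⇒ 0x3C007 (P1/RW1/US1/PS0)
  lvl1: tbl 0x3C, slot 29 ⇒ 0x3F007 (P1/RW1/US1/PS0)
  lvl2: tbl 0x3F, slot 18 ⇒ 0x41007 (P1/RW1/US1/PS0)
  lvl3: tbl 0x41, slot 0 ⇒ 0x43007 (P1/RW1/US1/PS0)
  ✓ 0x43BAA  — 4 lookups
#3 VA=0xF848181E619 (w,user):
  lvl0: tbl 0x2D, slot 31 ⇒ 0x46007 (P1/RW1/US1/PS0)
  lvl1: tbl 0x46, slot 18 ⇒ 0x4A007 (P1/RW1/US1/PS0)
  lvl2: tbl 0x4A, slot 12 ⇒ 0x4E007 (P1/RW1/US1/PS0)
  lvl3: tbl 0x4E, slot 30 ⇒ 0x4F007 (P1/RW1/US1/PS0)
  ✓ 0x4F619  — 4 lookups

Entries read for #3: 4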